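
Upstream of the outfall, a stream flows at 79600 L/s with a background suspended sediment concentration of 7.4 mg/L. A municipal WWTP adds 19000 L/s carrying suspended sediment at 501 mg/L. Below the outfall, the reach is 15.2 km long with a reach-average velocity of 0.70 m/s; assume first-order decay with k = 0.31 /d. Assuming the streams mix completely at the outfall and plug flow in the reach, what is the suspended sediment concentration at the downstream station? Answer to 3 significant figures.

After mixing, C = (79600·7.400 + 19000·501.0) / 98600 = 10110000/98600 = 102.5 mg/L.
Travel time t = 15.2·1000 / 0.70 = 21710 s = 6.032 h.
Decay over the reach: 102.5·exp(−kt) = 102.5·0.9250 = 94.83 mg/L.

94.8 mg/L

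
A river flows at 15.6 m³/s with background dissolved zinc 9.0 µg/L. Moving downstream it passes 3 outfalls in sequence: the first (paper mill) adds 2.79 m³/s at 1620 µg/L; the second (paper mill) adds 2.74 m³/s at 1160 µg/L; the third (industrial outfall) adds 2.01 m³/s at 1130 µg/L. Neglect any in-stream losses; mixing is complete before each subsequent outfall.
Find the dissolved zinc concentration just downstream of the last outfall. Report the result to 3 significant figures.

437 µg/L

After outfall 1: Q = 15.60 + 2.790 = 18.39 m³/s; C = (15.60·9.000 + 2.790·1620)/18.39 = 253.4 µg/L.
After outfall 2: Q = 18.39 + 2.740 = 21.13 m³/s; C = (18.39·253.4 + 2.740·1160)/21.13 = 371.0 µg/L.
After outfall 3: Q = 21.13 + 2.010 = 23.14 m³/s; C = (21.13·371.0 + 2.010·1130)/23.14 = 436.9 µg/L.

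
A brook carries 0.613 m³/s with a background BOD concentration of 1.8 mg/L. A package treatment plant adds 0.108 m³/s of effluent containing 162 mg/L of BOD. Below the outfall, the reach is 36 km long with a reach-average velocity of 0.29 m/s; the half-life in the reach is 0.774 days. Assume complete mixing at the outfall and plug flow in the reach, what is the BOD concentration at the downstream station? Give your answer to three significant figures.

7.12 mg/L

Conservation of mass: C = (0.6130·1.800 + 0.1080·162.0) / 0.7210 = 18.60/0.7210 = 25.80 mg/L.
Travel time t = 36·1000 / 0.29 = 124100 s = 34.48 h.
Half-life 0.774 d → k = ln 2 / 0.774 = 0.8955 d⁻¹.
Decay over the reach: 25.80·exp(−kt) = 25.80·0.2762 = 7.125 mg/L.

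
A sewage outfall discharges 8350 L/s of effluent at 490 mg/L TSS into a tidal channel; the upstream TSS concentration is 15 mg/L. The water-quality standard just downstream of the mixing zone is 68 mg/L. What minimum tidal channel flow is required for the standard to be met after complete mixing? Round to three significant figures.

66500 L/s

Set C_mix = 68: (Q·15.00 + 8350·490.0) / (Q + 8350) = 68
→ Q = 8350·(490.0 − 68)/(68 − 15.00) = 66480 L/s.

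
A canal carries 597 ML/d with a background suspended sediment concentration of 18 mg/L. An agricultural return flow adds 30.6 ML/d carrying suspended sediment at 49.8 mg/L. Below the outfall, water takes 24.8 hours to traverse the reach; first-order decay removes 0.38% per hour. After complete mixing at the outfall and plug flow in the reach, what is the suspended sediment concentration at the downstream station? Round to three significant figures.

17.8 mg/L

Flow-weighted average: C = (597.0·18.00 + 30.60·49.80) / 627.6 = 12270/627.6 = 19.55 mg/L.
0.38%/h lost → k = −ln(1 − 0.0038) = 0.003807 h⁻¹.
Applying C = C₀e^(−kt): 19.55 × 0.9099 = 17.79 mg/L.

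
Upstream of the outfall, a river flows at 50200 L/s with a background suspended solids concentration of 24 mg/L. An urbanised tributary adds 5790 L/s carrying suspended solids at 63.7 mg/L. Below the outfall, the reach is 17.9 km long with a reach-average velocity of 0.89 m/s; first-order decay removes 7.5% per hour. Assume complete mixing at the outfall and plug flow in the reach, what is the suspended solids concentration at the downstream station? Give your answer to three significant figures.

Conservation of mass: C = (50200·24.00 + 5790·63.70) / 55990 = 1574000/55990 = 28.11 mg/L.
Travel time t = 17.9·1000 / 0.89 = 20110 s = 5.587 h.
7.5%/h lost → k = −ln(1 − 0.075) = 0.07796 h⁻¹.
Applying C = C₀e^(−kt): 28.11 × 0.6469 = 18.18 mg/L.

18.2 mg/L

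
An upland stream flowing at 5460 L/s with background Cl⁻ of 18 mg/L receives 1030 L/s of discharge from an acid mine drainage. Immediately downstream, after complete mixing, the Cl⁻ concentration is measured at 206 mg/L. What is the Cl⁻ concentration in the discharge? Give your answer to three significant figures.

Mass balance: 5460·18.00 + 1030·Cₑ = 6490·206.0
→ Cₑ = (6490·206.0 − 5460·18.00) / 1030 = 1203 mg/L.

1200 mg/L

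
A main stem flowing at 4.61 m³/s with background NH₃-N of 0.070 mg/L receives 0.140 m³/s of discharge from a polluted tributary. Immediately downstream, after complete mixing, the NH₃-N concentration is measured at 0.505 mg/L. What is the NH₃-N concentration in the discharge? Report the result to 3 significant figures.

Mass balance: 4.610·0.07000 + 0.1400·Cₑ = 4.750·0.5050
→ Cₑ = (4.750·0.5050 − 4.610·0.07000) / 0.1400 = 14.83 mg/L.

14.8 mg/L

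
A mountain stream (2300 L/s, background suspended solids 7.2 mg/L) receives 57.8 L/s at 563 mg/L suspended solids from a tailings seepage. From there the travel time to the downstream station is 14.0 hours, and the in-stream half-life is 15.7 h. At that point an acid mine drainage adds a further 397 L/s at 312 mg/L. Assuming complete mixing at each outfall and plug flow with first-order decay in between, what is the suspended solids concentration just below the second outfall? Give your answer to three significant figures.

54.6 mg/L

Mass balance: C = (2300·7.200 + 57.80·563.0) / 2358 = 49100/2358 = 20.83 mg/L; combined flow 2358 L/s.
Half-life 15.7 h → k = ln 2 / 15.7 = 0.04415 h⁻¹ = 1.060 d⁻¹.
Applying C = C₀e^(−kt): 20.83 × 0.5390 = 11.22 mg/L.
At the second outfall, C = (2358·11.22 + 397.0·312.0) / (2358 + 397.0) = 54.57 mg/L.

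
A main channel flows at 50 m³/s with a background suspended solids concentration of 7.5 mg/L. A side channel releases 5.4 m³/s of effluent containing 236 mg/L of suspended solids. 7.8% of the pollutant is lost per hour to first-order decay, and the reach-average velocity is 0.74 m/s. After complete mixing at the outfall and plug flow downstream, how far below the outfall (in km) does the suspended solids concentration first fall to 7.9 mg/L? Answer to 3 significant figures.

Flow-weighted average: C = (50.00·7.500 + 5.400·236.0) / 55.40 = 1649/55.40 = 29.77 mg/L.
7.8%/h lost → k = −ln(1 − 0.078) = 0.08121 h⁻¹.
Set 29.77·exp(−k·t) = 7.9 → t = ln(29.77/7.9)/k = 58810 s = 16.34 h.
Distance = v·t = 0.74·58810 = 43520 m = 43.52 km.

43.5 km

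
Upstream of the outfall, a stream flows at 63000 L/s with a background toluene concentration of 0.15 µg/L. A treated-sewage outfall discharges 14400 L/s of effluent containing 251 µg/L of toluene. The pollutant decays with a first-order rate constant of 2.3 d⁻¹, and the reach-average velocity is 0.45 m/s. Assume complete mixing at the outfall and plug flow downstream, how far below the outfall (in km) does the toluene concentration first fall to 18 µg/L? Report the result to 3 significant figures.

16.2 km

Mixed concentration C = ΣQC/ΣQ = (63000·0.1500 + 14400·251.0) / 77400 = 3624000/77400 = 46.82 µg/L.
Set 46.82·exp(−k·t) = 18 → t = ln(46.82/18)/k = 35910 s = 9.975 h.
Distance = v·t = 0.45·35910 = 16160 m = 16.16 km.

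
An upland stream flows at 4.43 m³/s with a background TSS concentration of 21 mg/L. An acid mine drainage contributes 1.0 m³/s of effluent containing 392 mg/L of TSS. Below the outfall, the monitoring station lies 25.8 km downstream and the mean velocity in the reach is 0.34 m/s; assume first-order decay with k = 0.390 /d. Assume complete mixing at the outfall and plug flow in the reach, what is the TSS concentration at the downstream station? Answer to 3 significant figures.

After mixing, C = (4.430·21.00 + 1.000·392.0) / 5.430 = 485.0/5.430 = 89.32 mg/L.
Travel time t = 25.8·1000 / 0.34 = 75880 s = 21.08 h.
First-order decay: C = 89.32·exp(−k·t) = 89.32·0.7100 = 63.42 mg/L.

63.4 mg/L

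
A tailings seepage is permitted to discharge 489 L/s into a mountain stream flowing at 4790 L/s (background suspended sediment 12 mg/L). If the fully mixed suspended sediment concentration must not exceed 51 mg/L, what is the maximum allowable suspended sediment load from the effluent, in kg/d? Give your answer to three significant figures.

18300 kg/d

Mass balance at the limit: 4790·12.00 + 489.0·Cₑ = 5279·51 → Cₑ = 433.0 mg/L.
489.0 L/s = 0.4890 m³/s. Load = 0.4890 m³/s × 433.0 g/m³ × 86 400 s/d = 18300 kg/d.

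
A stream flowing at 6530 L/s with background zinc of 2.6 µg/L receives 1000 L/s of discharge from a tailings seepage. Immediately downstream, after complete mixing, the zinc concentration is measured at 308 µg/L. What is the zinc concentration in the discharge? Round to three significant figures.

2300 µg/L

Mass balance: 6530·2.600 + 1000·Cₑ = 7530·308.0
→ Cₑ = (7530·308.0 − 6530·2.600) / 1000 = 2302 µg/L.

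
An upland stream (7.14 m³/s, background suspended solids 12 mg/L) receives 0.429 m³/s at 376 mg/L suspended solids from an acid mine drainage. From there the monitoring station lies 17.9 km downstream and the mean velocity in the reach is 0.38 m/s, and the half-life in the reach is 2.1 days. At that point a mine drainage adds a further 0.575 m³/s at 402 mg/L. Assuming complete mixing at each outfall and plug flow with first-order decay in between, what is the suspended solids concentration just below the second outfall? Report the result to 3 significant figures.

Conservation of mass: C = (7.140·12.00 + 0.4290·376.0) / 7.569 = 247.0/7.569 = 32.63 mg/L; combined flow 7.569 m³/s.
Travel time t = 17.9·1000 / 0.38 = 47110 s = 13.08 h.
Half-life 2.1 d → k = ln 2 / 2.1 = 0.3301 d⁻¹.
Decay over the reach: 32.63·exp(−kt) = 32.63·0.8353 = 27.26 mg/L.
Second outfall: C = (7.569·27.26 + 0.5750·402.0)/8.144 = 53.72 mg/L.

53.7 mg/L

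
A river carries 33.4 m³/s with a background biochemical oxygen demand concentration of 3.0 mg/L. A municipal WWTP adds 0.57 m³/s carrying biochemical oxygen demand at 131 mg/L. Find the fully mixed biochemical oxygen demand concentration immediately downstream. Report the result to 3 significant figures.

After mixing, C = (33.40·3.000 + 0.5700·131.0) / 33.97 = 174.9/33.97 = 5.148 mg/L.

5.15 mg/L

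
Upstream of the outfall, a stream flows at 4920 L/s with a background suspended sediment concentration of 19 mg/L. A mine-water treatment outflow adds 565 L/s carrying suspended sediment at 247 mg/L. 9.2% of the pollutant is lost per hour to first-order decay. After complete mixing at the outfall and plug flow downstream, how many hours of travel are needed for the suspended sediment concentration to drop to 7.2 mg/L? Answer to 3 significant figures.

18.4 h

Flow-weighted average: C = (4920·19.00 + 565.0·247.0) / 5485 = 233000/5485 = 42.49 mg/L.
9.2%/h lost → k = −ln(1 − 0.092) = 0.09651 h⁻¹.
42.49·exp(−k·t) = 7.2 → t = ln(42.49/7.2)/k = 66210 s = 18.39 h.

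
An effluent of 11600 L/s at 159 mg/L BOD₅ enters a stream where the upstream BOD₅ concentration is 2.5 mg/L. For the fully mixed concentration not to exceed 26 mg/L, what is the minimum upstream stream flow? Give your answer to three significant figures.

65700 L/s

Set C_mix = 26: (Q·2.500 + 11600·159.0) / (Q + 11600) = 26
→ Q = 11600·(159.0 − 26)/(26 − 2.500) = 65650 L/s.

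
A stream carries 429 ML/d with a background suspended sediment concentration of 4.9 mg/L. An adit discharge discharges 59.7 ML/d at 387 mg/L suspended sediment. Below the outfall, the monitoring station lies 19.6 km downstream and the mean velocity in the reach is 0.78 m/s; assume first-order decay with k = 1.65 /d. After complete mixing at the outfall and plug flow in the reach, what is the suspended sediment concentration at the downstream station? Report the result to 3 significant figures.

31.9 mg/L

Conservation of mass: C = (429.0·4.900 + 59.70·387.0) / 488.7 = 25210/488.7 = 51.58 mg/L.
Travel time t = 19.6·1000 / 0.78 = 25130 s = 6.980 h.
Applying C = C₀e^(−kt): 51.58 × 0.6189 = 31.92 mg/L.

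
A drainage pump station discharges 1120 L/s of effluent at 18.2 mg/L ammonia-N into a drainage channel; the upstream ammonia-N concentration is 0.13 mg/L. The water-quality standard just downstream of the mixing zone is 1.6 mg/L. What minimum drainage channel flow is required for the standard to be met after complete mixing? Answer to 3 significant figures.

12600 L/s

Set C_mix = 1.6: (Q·0.1300 + 1120·18.20) / (Q + 1120) = 1.6
→ Q = 1120·(18.20 − 1.6)/(1.6 − 0.1300) = 12650 L/s.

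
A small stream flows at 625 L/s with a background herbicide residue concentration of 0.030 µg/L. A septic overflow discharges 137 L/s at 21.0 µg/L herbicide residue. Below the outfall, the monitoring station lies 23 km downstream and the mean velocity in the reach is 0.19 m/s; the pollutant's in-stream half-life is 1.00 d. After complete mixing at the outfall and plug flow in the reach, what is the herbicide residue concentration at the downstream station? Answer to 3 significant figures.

1.44 µg/L

Mixed concentration C = ΣQC/ΣQ = (625.0·0.03000 + 137.0·21.00) / 762.0 = 2896/762.0 = 3.800 µg/L.
Travel time t = 23·1000 / 0.19 = 121100 s = 33.63 h.
Half-life 1.00 d → k = ln 2 / 1.00 = 0.6931 d⁻¹.
Decay over the reach: 3.800·exp(−kt) = 3.800·0.3786 = 1.439 µg/L.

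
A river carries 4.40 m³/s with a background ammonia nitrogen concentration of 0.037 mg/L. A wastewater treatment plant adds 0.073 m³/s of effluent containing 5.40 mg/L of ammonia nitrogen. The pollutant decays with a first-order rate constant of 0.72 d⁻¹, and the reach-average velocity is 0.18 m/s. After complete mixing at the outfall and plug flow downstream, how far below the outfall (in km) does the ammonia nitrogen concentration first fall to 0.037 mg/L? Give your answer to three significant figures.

After mixing, C = (4.400·0.03700 + 0.07300·5.400) / 4.473 = 0.5570/4.473 = 0.1245 mg/L.
Set 0.1245·exp(−k·t) = 0.037 → t = ln(0.1245/0.037)/k = 145600 s = 40.45 h.
Distance = v·t = 0.18·145600 = 26210 m = 26.21 km.

26.2 km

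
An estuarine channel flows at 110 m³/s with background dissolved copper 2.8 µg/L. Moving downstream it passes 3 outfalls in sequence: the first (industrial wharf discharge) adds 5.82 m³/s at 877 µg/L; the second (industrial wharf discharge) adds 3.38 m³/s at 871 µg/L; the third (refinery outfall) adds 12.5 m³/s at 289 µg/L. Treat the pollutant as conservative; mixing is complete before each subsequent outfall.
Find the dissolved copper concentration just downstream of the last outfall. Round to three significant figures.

90.9 µg/L

Below outfall 1: Q → 115.8 m³/s, C = (110.0·2.800 + 5.820·877.0)/115.8 = 46.73 µg/L.
Below outfall 2: Q → 119.2 m³/s, C = (115.8·46.73 + 3.380·871.0)/119.2 = 70.10 µg/L.
Below outfall 3: Q → 131.7 m³/s, C = (119.2·70.10 + 12.50·289.0)/131.7 = 90.88 µg/L.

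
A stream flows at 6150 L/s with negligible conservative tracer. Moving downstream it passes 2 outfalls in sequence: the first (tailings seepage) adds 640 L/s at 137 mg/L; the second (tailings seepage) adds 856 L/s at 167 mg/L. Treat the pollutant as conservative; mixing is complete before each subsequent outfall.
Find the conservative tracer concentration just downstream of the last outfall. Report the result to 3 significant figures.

After outfall 1: Q = 6150 + 640.0 = 6790 L/s; C = (6150·0 + 640.0·137.0)/6790 = 12.91 mg/L.
After outfall 2: Q = 6790 + 856.0 = 7646 L/s; C = (6790·12.91 + 856.0·167.0)/7646 = 30.16 mg/L.

30.2 mg/L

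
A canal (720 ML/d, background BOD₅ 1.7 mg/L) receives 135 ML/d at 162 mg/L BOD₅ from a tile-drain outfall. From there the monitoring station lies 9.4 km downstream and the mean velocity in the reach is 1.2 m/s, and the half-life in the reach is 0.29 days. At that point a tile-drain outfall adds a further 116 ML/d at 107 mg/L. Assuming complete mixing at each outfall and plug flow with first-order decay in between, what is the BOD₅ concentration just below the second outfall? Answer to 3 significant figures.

Conservation of mass: C = (720.0·1.700 + 135.0·162.0) / 855.0 = 23090/855.0 = 27.01 mg/L; combined flow 855.0 ML/d.
Travel time t = 9.4·1000 / 1.2 = 7833 s = 2.176 h.
Half-life 0.29 d → k = ln 2 / 0.29 = 2.390 d⁻¹.
After decay, C = 27.01 × e^(−kt) = 27.01 × 0.8052 = 21.75 mg/L.
Second outfall: C = (855.0·21.75 + 116.0·107.0)/971.0 = 31.93 mg/L.

31.9 mg/L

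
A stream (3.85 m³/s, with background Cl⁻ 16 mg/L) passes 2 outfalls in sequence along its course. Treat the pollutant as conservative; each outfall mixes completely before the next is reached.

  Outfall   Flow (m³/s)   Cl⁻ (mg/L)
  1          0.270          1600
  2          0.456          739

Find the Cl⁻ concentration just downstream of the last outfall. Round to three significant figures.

Outfall 1: combined Q = 4.120 m³/s; C = (3.850·16.00 + 0.2700·1600)/4.120 = 119.8 mg/L.
Outfall 2: combined Q = 4.576 m³/s; C = (4.120·119.8 + 0.4560·739.0)/4.576 = 181.5 mg/L.

182 mg/L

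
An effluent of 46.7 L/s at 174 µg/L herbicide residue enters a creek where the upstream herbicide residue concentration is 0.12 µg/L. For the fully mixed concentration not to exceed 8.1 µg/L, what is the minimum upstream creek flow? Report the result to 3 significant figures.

971 L/s

Set C_mix = 8.1: (Q·0.1200 + 46.70·174.0) / (Q + 46.70) = 8.1
→ Q = 46.70·(174.0 − 8.1)/(8.1 − 0.1200) = 970.9 L/s.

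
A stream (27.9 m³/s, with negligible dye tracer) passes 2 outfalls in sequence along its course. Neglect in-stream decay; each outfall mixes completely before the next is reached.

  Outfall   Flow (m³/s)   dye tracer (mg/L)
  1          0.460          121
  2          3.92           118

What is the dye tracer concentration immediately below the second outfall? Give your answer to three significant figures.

16.1 mg/L

Below outfall 1: Q → 28.36 m³/s, C = (27.90·0 + 0.4600·121.0)/28.36 = 1.963 mg/L.
Below outfall 2: Q → 32.28 m³/s, C = (28.36·1.963 + 3.920·118.0)/32.28 = 16.05 mg/L.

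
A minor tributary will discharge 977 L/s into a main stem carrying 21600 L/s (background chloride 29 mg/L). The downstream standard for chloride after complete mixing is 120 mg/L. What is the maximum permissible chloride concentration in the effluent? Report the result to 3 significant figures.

At the limit, (Qr·Cr + Qe·Cₑ)/(Qr + Qe) = 120:
Cₑ = (22580·120 − 21600·29.00) / 977.0 = 2132 mg/L.

2130 mg/L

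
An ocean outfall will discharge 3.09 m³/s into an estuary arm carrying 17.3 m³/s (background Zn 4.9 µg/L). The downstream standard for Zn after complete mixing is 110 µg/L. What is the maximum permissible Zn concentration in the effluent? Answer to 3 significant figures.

At the limit, (Qr·Cr + Qe·Cₑ)/(Qr + Qe) = 110:
Cₑ = (20.39·110 − 17.30·4.900) / 3.090 = 698.4 µg/L.

698 µg/L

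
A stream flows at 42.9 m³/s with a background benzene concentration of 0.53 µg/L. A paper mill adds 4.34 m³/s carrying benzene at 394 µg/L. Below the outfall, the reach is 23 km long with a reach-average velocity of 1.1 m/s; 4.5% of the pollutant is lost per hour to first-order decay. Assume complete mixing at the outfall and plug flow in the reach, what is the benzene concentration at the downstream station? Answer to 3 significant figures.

After mixing, C = (42.90·0.5300 + 4.340·394.0) / 47.24 = 1733/47.24 = 36.68 µg/L.
Travel time t = 23·1000 / 1.1 = 20910 s = 5.808 h.
4.5%/h lost → k = −ln(1 − 0.045) = 0.04604 h⁻¹.
Applying C = C₀e^(−kt): 36.68 × 0.7653 = 28.07 µg/L.

28.1 µg/L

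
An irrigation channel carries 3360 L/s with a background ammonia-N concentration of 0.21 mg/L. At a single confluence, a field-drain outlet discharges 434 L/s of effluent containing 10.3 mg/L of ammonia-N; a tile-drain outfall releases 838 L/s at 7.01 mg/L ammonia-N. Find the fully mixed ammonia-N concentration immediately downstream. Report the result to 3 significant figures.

Conservation of mass: C = (3360·0.2100 + 434.0·10.30 + 838.0·7.010) / 4632 = 11050/4632 = 2.386 mg/L.

2.39 mg/L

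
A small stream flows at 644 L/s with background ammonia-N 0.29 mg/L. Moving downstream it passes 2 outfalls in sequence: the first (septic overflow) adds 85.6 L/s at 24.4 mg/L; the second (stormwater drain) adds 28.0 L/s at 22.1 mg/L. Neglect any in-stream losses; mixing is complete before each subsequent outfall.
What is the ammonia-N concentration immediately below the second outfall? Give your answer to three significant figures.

Outfall 1: combined Q = 729.6 L/s; C = (644.0·0.2900 + 85.60·24.40)/729.6 = 3.119 mg/L.
Outfall 2: combined Q = 757.6 L/s; C = (729.6·3.119 + 28.00·22.10)/757.6 = 3.820 mg/L.

3.82 mg/L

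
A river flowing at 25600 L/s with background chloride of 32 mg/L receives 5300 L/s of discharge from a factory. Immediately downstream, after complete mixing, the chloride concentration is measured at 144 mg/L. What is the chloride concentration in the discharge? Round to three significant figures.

Mass balance: 25600·32.00 + 5300·Cₑ = 30900·144.0
→ Cₑ = (30900·144.0 − 25600·32.00) / 5300 = 685.0 mg/L.

685 mg/L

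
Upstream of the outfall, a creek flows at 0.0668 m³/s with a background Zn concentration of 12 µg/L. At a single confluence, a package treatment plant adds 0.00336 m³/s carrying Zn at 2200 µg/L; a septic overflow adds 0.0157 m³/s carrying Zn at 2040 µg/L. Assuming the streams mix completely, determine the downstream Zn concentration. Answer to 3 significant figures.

Mass balance: C = (0.06680·12.00 + 0.003360·2200 + 0.01570·2040) / 0.08586 = 40.22/0.08586 = 468.5 µg/L.

468 µg/L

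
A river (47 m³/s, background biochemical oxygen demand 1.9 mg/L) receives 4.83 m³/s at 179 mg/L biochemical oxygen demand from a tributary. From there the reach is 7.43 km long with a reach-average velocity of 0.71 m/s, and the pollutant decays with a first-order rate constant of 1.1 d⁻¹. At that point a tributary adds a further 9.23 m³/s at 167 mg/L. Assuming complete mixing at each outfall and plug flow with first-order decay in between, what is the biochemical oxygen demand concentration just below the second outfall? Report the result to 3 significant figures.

Conservation of mass: C = (47.00·1.900 + 4.830·179.0) / 51.83 = 953.9/51.83 = 18.40 mg/L; combined flow 51.83 m³/s.
Travel time t = 7.43·1000 / 0.71 = 10460 s = 2.907 h.
After decay, C = 18.40 × e^(−kt) = 18.40 × 0.8753 = 16.11 mg/L.
At the second outfall, C = (51.83·16.11 + 9.230·167.0) / (51.83 + 9.230) = 38.92 mg/L.

38.9 mg/L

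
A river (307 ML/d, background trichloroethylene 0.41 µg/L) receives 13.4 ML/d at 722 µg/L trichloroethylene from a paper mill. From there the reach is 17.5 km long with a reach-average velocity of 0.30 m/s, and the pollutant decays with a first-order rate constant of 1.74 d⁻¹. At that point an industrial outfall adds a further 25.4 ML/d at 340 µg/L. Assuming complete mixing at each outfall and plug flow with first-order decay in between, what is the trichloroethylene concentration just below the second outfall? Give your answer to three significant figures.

Mass balance: C = (307.0·0.4100 + 13.40·722.0) / 320.4 = 9801/320.4 = 30.59 µg/L; combined flow 320.4 ML/d.
Travel time t = 17.5·1000 / 0.30 = 58330 s = 16.20 h.
After decay, C = 30.59 × e^(−kt) = 30.59 × 0.3089 = 9.449 µg/L.
At the second outfall, C = (320.4·9.449 + 25.40·340.0) / (320.4 + 25.40) = 33.73 µg/L.

33.7 µg/L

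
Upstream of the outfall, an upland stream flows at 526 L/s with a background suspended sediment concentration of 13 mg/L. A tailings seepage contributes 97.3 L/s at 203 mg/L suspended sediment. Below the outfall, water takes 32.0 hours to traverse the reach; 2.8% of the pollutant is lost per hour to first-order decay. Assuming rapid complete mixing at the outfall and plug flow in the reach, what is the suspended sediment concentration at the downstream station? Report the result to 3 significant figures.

Mixed concentration C = ΣQC/ΣQ = (526.0·13.00 + 97.30·203.0) / 623.3 = 26590/623.3 = 42.66 mg/L.
2.8%/h lost → k = −ln(1 − 0.028) = 0.02840 h⁻¹.
Decay over the reach: 42.66·exp(−kt) = 42.66·0.4030 = 17.19 mg/L.

17.2 mg/L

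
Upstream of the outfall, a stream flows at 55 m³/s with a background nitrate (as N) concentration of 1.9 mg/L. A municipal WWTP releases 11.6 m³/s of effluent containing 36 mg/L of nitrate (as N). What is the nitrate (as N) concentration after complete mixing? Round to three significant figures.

7.84 mg/L

Mixed concentration C = ΣQC/ΣQ = (55.00·1.900 + 11.60·36.00) / 66.60 = 522.1/66.60 = 7.839 mg/L.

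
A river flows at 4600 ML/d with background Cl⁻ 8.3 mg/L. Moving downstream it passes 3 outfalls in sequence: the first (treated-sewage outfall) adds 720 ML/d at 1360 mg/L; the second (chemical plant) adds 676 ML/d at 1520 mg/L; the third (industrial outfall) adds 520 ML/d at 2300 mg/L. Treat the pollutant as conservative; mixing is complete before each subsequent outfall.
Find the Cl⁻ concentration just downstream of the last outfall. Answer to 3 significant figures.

Below outfall 1: Q → 5320 ML/d, C = (4600·8.300 + 720.0·1360)/5320 = 191.2 mg/L.
Below outfall 2: Q → 5996 ML/d, C = (5320·191.2 + 676.0·1520)/5996 = 341.0 mg/L.
Below outfall 3: Q → 6516 ML/d, C = (5996·341.0 + 520.0·2300)/6516 = 497.4 mg/L.

497 mg/L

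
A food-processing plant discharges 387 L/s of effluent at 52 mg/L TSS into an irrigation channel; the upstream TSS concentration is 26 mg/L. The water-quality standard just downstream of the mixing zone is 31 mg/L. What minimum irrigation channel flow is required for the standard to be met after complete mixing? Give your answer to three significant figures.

1630 L/s

Set C_mix = 31: (Q·26.00 + 387.0·52.00) / (Q + 387.0) = 31
→ Q = 387.0·(52.00 − 31)/(31 − 26.00) = 1625 L/s.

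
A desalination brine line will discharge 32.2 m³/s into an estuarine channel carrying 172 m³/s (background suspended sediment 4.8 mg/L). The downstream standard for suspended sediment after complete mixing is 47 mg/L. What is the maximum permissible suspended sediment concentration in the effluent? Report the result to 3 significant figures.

272 mg/L

At the limit, (Qr·Cr + Qe·Cₑ)/(Qr + Qe) = 47:
Cₑ = (204.2·47 − 172.0·4.800) / 32.20 = 272.4 mg/L.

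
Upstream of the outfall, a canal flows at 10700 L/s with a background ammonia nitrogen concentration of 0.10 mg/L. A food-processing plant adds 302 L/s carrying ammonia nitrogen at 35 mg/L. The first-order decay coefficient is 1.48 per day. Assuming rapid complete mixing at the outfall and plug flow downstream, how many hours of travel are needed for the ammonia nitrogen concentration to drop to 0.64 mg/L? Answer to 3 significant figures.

Conservation of mass: C = (10700·0.1000 + 302.0·35.00) / 11000 = 11640/11000 = 1.058 mg/L.
1.058·exp(−k·t) = 0.64 → t = ln(1.058/0.64)/k = 29340 s = 8.151 h.

8.15 h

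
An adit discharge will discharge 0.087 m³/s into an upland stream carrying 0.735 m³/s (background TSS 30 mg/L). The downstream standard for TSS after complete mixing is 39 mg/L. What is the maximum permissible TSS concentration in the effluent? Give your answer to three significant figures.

At the limit, (Qr·Cr + Qe·Cₑ)/(Qr + Qe) = 39:
Cₑ = (0.8220·39 − 0.7350·30.00) / 0.08700 = 115.0 mg/L.

115 mg/L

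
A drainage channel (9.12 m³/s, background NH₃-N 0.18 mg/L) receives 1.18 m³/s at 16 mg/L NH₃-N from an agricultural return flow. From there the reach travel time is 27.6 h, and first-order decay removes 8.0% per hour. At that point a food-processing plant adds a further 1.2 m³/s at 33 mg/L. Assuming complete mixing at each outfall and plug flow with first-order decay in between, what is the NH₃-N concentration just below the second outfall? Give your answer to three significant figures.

3.62 mg/L

After mixing, C = (9.120·0.1800 + 1.180·16.00) / 10.30 = 20.52/10.30 = 1.992 mg/L; combined flow 10.30 m³/s.
8.0%/h lost → k = −ln(1 − 0.08) = 0.08338 h⁻¹.
After decay, C = 1.992 × e^(−kt) = 1.992 × 0.1001 = 0.1995 mg/L.
Second outfall: C = (10.30·0.1995 + 1.200·33.00)/11.50 = 3.622 mg/L.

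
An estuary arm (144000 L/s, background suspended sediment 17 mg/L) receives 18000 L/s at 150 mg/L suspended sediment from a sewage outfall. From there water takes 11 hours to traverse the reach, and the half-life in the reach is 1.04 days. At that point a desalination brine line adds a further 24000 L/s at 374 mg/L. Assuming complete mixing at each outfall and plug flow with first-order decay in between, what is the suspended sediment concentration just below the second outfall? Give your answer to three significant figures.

Conservation of mass: C = (144000·17.00 + 18000·150.0) / 162000 = 5148000/162000 = 31.78 mg/L; combined flow 162000 L/s.
Half-life 1.04 d → k = ln 2 / 1.04 = 0.6665 d⁻¹.
First-order decay: C = 31.78·exp(−k·t) = 31.78·0.7368 = 23.41 mg/L.
Second outfall: C = (162000·23.41 + 24000·374.0)/186000 = 68.65 mg/L.

68.7 mg/L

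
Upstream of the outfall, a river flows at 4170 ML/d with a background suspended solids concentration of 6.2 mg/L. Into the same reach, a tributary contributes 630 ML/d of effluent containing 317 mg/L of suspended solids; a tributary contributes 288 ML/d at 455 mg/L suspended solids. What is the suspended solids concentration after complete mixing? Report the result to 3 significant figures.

70.1 mg/L

Flow-weighted average: C = (4170·6.200 + 630.0·317.0 + 288.0·455.0) / 5088 = 356600/5088 = 70.09 mg/L.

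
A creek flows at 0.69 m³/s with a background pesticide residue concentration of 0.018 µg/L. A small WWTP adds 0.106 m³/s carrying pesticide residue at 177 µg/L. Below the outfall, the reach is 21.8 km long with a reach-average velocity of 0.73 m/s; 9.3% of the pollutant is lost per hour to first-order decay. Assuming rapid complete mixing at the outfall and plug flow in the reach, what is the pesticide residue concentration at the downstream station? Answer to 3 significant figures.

Mass balance: C = (0.6900·0.01800 + 0.1060·177.0) / 0.7960 = 18.77/0.7960 = 23.59 µg/L.
Travel time t = 21.8·1000 / 0.73 = 29860 s = 8.295 h.
9.3%/h lost → k = −ln(1 − 0.093) = 0.09761 h⁻¹.
After decay, C = 23.59 × e^(−kt) = 23.59 × 0.4450 = 10.50 µg/L.

10.5 µg/L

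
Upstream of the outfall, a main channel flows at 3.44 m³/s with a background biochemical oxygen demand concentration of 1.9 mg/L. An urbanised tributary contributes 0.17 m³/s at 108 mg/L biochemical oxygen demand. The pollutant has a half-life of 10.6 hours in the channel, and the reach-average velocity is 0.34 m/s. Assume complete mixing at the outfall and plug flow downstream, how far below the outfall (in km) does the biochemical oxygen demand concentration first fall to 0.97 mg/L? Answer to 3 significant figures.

36.7 km

Mass balance: C = (3.440·1.900 + 0.1700·108.0) / 3.610 = 24.90/3.610 = 6.896 mg/L.
Half-life 10.6 h → k = ln 2 / 10.6 = 0.06539 h⁻¹ = 1.569 d⁻¹.
Set 6.896·exp(−k·t) = 0.97 → t = ln(6.896/0.97)/k = 108000 s = 30.00 h.
Distance = v·t = 0.34·108000 = 36710 m = 36.71 km.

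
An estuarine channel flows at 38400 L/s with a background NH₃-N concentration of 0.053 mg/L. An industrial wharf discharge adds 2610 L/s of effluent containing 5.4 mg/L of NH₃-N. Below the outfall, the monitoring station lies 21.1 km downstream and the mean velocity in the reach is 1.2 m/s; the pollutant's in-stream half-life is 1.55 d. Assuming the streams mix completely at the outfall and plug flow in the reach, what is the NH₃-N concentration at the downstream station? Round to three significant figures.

0.359 mg/L

Mixed concentration C = ΣQC/ΣQ = (38400·0.05300 + 2610·5.400) / 41010 = 16130/41010 = 0.3933 mg/L.
Travel time t = 21.1·1000 / 1.2 = 17580 s = 4.884 h.
Half-life 1.55 d → k = ln 2 / 1.55 = 0.4472 d⁻¹.
Decay over the reach: 0.3933·exp(−kt) = 0.3933·0.9130 = 0.3591 mg/L.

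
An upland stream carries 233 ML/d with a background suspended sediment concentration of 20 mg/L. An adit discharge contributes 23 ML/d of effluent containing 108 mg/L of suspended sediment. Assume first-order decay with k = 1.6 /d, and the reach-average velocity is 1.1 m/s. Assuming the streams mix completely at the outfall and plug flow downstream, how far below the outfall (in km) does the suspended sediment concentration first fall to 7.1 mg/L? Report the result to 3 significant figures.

Mixed concentration C = ΣQC/ΣQ = (233.0·20.00 + 23.00·108.0) / 256.0 = 7144/256.0 = 27.91 mg/L.
Set 27.91·exp(−k·t) = 7.1 → t = ln(27.91/7.1)/k = 73910 s = 20.53 h.
Distance = v·t = 1.1·73910 = 81300 m = 81.30 km.

81.3 km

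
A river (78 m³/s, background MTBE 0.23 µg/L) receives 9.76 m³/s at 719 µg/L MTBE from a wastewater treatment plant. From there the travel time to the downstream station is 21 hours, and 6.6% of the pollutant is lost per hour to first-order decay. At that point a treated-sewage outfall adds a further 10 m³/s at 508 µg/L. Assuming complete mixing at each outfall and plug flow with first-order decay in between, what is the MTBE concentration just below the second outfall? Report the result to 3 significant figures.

Mass balance: C = (78.00·0.2300 + 9.760·719.0) / 87.76 = 7035/87.76 = 80.17 µg/L; combined flow 87.76 m³/s.
6.6%/h lost → k = −ln(1 − 0.066) = 0.06828 h⁻¹.
First-order decay: C = 80.17·exp(−k·t) = 80.17·0.2384 = 19.11 µg/L.
At the second outfall, C = (87.76·19.11 + 10.00·508.0) / (87.76 + 10.00) = 69.12 µg/L.

69.1 µg/L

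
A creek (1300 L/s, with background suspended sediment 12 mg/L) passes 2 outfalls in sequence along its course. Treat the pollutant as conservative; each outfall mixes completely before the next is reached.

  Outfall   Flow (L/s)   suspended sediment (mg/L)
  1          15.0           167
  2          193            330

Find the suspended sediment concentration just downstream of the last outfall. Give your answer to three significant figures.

Below outfall 1: Q → 1315 L/s, C = (1300·12.00 + 15.00·167.0)/1315 = 13.77 mg/L.
Below outfall 2: Q → 1508 L/s, C = (1315·13.77 + 193.0·330.0)/1508 = 54.24 mg/L.

54.2 mg/L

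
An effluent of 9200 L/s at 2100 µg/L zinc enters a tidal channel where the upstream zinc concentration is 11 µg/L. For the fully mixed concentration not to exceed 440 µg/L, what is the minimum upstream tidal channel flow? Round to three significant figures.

35600 L/s

Set C_mix = 440: (Q·11.00 + 9200·2100) / (Q + 9200) = 440
→ Q = 9200·(2100 − 440)/(440 − 11.00) = 35600 L/s.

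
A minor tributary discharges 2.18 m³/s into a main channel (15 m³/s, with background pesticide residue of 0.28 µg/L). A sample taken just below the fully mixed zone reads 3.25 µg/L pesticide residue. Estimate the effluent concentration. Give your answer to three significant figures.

Mass balance: 15.00·0.2800 + 2.180·Cₑ = 17.18·3.250
→ Cₑ = (17.18·3.250 − 15.00·0.2800) / 2.180 = 23.69 µg/L.

23.7 µg/L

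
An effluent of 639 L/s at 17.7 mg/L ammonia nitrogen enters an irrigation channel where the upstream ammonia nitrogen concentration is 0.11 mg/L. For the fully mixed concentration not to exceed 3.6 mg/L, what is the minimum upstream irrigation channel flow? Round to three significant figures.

2580 L/s

Set C_mix = 3.6: (Q·0.1100 + 639.0·17.70) / (Q + 639.0) = 3.6
→ Q = 639.0·(17.70 − 3.6)/(3.6 − 0.1100) = 2582 L/s.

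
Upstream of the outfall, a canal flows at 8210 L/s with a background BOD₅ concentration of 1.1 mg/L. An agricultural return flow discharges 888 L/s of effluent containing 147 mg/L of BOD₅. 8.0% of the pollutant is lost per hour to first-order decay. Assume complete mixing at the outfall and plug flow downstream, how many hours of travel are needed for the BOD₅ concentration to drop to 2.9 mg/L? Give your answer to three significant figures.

Mass balance: C = (8210·1.100 + 888.0·147.0) / 9098 = 139600/9098 = 15.34 mg/L.
8.0%/h lost → k = −ln(1 − 0.08) = 0.08338 h⁻¹.
15.34·exp(−k·t) = 2.9 → t = ln(15.34/2.9)/k = 71920 s = 19.98 h.

20.0 h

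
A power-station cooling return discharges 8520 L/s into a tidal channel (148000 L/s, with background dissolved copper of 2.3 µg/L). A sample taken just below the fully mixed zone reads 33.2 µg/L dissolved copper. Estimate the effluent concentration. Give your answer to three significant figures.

570 µg/L

Mass balance: 148000·2.300 + 8520·Cₑ = 156500·33.20
→ Cₑ = (156500·33.20 − 148000·2.300) / 8520 = 570.0 µg/L.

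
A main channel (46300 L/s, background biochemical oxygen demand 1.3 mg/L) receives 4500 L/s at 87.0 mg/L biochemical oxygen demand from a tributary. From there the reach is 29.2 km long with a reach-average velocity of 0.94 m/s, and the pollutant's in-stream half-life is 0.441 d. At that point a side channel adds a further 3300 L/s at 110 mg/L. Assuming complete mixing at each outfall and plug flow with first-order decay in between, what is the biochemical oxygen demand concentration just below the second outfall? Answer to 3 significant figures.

Conservation of mass: C = (46300·1.300 + 4500·87.00) / 50800 = 451700/50800 = 8.892 mg/L; combined flow 50800 L/s.
Travel time t = 29.2·1000 / 0.94 = 31060 s = 8.629 h.
Half-life 0.441 d → k = ln 2 / 0.441 = 1.572 d⁻¹.
Decay over the reach: 8.892·exp(−kt) = 8.892·0.5683 = 5.053 mg/L.
At the second outfall, C = (50800·5.053 + 3300·110.0) / (50800 + 3300) = 11.45 mg/L.

11.5 mg/L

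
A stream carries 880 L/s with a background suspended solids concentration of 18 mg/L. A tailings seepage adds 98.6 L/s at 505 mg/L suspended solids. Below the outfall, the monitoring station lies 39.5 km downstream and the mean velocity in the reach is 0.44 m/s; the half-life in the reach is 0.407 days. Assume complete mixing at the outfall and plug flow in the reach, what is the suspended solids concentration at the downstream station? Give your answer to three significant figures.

After mixing, C = (880.0·18.00 + 98.60·505.0) / 978.6 = 65630/978.6 = 67.07 mg/L.
Travel time t = 39.5·1000 / 0.44 = 89770 s = 24.94 h.
Half-life 0.407 d → k = ln 2 / 0.407 = 1.703 d⁻¹.
Applying C = C₀e^(−kt): 67.07 × 0.1704 = 11.43 mg/L.

11.4 mg/L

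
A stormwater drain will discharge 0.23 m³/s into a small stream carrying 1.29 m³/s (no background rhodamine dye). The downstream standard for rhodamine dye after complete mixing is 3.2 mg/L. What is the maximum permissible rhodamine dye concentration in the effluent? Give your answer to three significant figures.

At the limit, (Qr·Cr + Qe·Cₑ)/(Qr + Qe) = 3.2:
Cₑ = (1.520·3.2 − 1.290·0) / 0.2300 = 21.15 mg/L.

21.1 mg/L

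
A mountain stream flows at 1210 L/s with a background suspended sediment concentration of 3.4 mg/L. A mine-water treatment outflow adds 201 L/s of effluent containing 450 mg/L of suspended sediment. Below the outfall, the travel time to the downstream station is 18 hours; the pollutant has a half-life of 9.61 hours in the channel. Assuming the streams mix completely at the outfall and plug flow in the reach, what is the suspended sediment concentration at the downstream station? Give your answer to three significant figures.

Mass balance: C = (1210·3.400 + 201.0·450.0) / 1411 = 94560/1411 = 67.02 mg/L.
Half-life 9.61 h → k = ln 2 / 9.61 = 0.07213 h⁻¹ = 1.731 d⁻¹.
First-order decay: C = 67.02·exp(−k·t) = 67.02·0.2730 = 18.30 mg/L.

18.3 mg/L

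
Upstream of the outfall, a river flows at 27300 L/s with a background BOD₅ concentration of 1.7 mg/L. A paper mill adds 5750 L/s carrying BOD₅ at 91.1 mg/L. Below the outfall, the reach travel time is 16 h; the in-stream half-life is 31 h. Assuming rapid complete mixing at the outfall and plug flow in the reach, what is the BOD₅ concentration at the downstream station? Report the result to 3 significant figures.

Mixed concentration C = ΣQC/ΣQ = (27300·1.700 + 5750·91.10) / 33050 = 570200/33050 = 17.25 mg/L.
Half-life 31 h → k = ln 2 / 31 = 0.02236 h⁻¹ = 0.5366 d⁻¹.
First-order decay: C = 17.25·exp(−k·t) = 17.25·0.6992 = 12.06 mg/L.

12.1 mg/L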